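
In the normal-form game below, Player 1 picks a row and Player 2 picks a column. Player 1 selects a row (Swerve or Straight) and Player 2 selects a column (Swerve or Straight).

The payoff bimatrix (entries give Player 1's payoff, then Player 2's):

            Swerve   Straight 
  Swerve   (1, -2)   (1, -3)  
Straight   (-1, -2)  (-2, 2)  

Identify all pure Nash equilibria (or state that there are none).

(Swerve, Swerve)

(Swerve, Swerve): Player 1 gets 1 ≥ -1 from Straight, and Player 2 gets -2 ≥ -3 from Straight — Nash equilibrium.
(Swerve, Straight): Player 2 prefers Swerve (-2 > -3) — not an equilibrium.
(Straight, Swerve): Player 1 prefers Swerve (1 > -1); Player 2 prefers Straight (2 > -2) — not an equilibrium.
(Straight, Straight): Player 1 prefers Swerve (1 > -2) — not an equilibrium.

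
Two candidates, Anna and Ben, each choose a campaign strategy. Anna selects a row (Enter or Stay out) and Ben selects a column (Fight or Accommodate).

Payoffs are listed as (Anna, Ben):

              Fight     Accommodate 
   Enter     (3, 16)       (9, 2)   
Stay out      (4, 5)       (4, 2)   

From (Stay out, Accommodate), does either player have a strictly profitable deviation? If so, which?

Anna at (Stay out, Accommodate) earns 4; deviating to Enter yields 9 — a strict improvement.
Ben earns 2; deviating to Fight yields 5 — a strict improvement.
Both Anna and Ben have strictly profitable deviations.

Both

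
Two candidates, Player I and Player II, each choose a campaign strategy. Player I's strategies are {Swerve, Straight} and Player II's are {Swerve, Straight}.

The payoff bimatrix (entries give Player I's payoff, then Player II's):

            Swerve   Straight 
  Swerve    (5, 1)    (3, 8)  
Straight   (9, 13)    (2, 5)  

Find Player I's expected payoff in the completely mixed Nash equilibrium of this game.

First find q, the probability Player II plays Swerve, from Player I's indifference between Swerve and Straight: 5q + 3(1−q) = 9q + 2(1−q), giving q = 1/5.
Since Player I is indifferent in equilibrium, Player I's expected payoff equals the payoff from either row against (1/5, 4/5). Using Swerve: 5(1/5) + 3(4/5) = 17/5.

17/5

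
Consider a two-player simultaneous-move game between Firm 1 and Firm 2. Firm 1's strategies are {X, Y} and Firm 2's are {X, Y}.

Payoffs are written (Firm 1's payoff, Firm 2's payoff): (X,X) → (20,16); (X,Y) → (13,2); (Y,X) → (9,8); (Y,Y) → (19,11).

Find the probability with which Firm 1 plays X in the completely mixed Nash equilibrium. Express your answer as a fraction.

3/17

Let r be the probability that Firm 1 plays X. In a completely mixed equilibrium, Firm 2 must be indifferent between X and Y.
Firm 2's expected payoff from X is 16r + 8(1−r); from Y it is 2r + 11(1−r).
Setting these equal: 8r + 8 = −9r + 11, so r = 3/17.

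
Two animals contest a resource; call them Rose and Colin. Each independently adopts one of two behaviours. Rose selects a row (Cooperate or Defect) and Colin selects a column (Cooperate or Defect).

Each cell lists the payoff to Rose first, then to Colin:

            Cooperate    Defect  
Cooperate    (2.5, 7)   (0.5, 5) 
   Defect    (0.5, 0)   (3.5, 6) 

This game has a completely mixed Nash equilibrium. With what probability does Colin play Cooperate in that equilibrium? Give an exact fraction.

3/5

Let q be the probability that Colin plays Cooperate. In a completely mixed equilibrium, Rose must be indifferent between Cooperate and Defect.
Rose's expected payoff from Cooperate is 2.5q + 0.5(1−q); from Defect it is 0.5q + 3.5(1−q).
Setting these equal: 2q + 0.5 = −3q + 3.5, so q = 3/5.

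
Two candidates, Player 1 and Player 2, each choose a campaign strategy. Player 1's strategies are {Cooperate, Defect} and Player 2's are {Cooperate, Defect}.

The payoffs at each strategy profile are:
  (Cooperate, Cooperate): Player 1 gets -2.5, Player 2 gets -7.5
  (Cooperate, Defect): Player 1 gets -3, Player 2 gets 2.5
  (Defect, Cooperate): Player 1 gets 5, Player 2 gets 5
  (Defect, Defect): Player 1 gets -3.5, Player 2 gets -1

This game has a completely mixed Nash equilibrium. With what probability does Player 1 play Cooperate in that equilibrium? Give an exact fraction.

3/8

Let x be the probability that Player 1 plays Cooperate. In a completely mixed equilibrium, Player 2 must be indifferent between Cooperate and Defect.
Player 2's expected payoff from Cooperate is −7.5x + 5(1−x); from Defect it is 2.5x − (1−x).
Setting these equal: −12.5x + 5 = 3.5x − 1, so x = 3/8.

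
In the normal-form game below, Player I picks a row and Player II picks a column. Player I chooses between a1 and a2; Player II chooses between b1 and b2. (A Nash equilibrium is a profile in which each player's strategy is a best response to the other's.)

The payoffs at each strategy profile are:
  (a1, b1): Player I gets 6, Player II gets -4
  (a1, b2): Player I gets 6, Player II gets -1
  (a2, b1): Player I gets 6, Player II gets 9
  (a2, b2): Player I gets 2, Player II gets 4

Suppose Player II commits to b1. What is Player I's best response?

either — both a1 and a2 are best responses

Against b1, Player I earns 6 from a1 and 6 from a2.
So either strategy is a best response.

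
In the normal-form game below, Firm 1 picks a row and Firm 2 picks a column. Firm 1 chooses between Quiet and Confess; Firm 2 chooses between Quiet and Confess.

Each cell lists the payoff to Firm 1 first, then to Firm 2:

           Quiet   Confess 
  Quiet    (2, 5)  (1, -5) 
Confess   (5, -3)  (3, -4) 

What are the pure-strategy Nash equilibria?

(Confess, Quiet)

(Quiet, Quiet): Firm 1 prefers Confess (5 > 2) — not an equilibrium.
(Quiet, Confess): Firm 1 prefers Confess (3 > 1); Firm 2 prefers Quiet (5 > -5) — not an equilibrium.
(Confess, Quiet): Firm 1 gets 5 ≥ 2 from Quiet, and Firm 2 gets -3 ≥ -4 from Confess — Nash equilibrium.
(Confess, Confess): Firm 2 prefers Quiet (-3 > -4) — not an equilibrium.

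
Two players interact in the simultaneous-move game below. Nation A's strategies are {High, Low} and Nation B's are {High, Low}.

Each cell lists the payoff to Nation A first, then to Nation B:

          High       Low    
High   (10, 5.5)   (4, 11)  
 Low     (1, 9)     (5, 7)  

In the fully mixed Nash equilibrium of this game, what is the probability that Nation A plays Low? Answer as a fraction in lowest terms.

11/15

Let x be the probability that Nation A plays High. In a completely mixed equilibrium, Nation B must be indifferent between High and Low.
Nation B's expected payoff from High is 5.5x + 9(1−x); from Low it is 11x + 7(1−x).
Setting these equal: −3.5x + 9 = 4x + 7, so x = 4/15.
Therefore Nation A plays Low with probability 1 − 4/15 = 11/15.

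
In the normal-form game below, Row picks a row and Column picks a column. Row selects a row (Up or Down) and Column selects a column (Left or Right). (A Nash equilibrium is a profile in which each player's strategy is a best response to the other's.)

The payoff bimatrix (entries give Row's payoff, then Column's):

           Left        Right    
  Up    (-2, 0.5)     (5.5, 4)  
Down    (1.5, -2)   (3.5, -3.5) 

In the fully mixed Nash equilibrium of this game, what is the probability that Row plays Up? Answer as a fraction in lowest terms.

Let p be the probability that Row plays Up. In a completely mixed equilibrium, Column must be indifferent between Left and Right.
Column's expected payoff from Left is 0.5p − 2(1−p); from Right it is 4p − 3.5(1−p).
Setting these equal: 2.5p − 2 = 7.5p − 3.5, so p = 3/10.

3/10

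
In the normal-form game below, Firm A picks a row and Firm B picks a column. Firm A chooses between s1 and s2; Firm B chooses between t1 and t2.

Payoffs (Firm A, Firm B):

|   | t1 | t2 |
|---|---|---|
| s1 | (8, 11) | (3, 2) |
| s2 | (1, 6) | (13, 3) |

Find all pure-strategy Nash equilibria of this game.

(s1, t1)

(s1, t1): Firm A gets 8 ≥ 1 from s2, and Firm B gets 11 ≥ 2 from t2 — Nash equilibrium.
(s1, t2): Firm A prefers s2 (13 > 3); Firm B prefers t1 (11 > 2) — not an equilibrium.
(s2, t1): Firm A prefers s1 (8 > 1) — not an equilibrium.
(s2, t2): Firm B prefers t1 (6 > 3) — not an equilibrium.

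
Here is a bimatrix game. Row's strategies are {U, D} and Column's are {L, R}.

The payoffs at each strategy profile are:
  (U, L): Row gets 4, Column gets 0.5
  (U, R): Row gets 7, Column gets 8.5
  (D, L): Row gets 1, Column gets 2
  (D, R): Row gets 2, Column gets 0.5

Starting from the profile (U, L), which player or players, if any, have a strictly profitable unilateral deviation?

Row at (U, L) earns 4; deviating to D yields 1 — not better.
Column earns 0.5; deviating to R yields 8.5 — a strict improvement.
Only Column has a strictly profitable deviation.

Column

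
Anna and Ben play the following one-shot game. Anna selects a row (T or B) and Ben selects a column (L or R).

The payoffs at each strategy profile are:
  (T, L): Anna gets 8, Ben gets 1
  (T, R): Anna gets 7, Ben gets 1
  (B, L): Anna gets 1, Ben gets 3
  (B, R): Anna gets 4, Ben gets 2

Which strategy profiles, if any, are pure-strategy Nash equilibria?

(T, L): Anna gets 8 ≥ 1 from B, and Ben gets 1 ≥ 1 from R — Nash equilibrium.
(T, R): Anna gets 7 ≥ 4 from B, and Ben gets 1 ≥ 1 from L — Nash equilibrium.
(B, L): Anna prefers T (8 > 1) — not an equilibrium.
(B, R): Anna prefers T (7 > 4); Ben prefers L (3 > 2) — not an equilibrium.

(T, L) and (T, R)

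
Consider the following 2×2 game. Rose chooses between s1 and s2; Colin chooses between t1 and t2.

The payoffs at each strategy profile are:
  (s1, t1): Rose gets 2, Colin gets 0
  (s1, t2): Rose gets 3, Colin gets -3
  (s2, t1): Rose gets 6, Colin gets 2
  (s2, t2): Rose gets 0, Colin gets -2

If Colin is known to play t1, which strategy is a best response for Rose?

s2

Against t1, Rose earns 2 from s1 and 6 from s2.
So s2 is the best response.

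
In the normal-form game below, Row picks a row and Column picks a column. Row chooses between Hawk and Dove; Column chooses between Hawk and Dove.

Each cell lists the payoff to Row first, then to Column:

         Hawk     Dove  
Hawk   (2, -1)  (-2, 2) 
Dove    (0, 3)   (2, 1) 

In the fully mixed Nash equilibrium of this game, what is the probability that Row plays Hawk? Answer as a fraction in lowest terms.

2/5

Let p be the probability that Row plays Hawk. In a completely mixed equilibrium, Column must be indifferent between Hawk and Dove.
Column's expected payoff from Hawk is −p + 3(1−p); from Dove it is 2p + (1−p).
Setting these equal: −4p + 3 = p + 1, so p = 2/5.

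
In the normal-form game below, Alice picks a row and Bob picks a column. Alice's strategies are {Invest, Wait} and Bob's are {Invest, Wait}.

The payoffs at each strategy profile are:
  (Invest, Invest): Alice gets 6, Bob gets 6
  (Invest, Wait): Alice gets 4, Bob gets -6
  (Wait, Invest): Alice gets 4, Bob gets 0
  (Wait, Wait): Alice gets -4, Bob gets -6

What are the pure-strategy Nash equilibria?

(Invest, Invest)

(Invest, Invest): Alice gets 6 ≥ 4 from Wait, and Bob gets 6 ≥ -6 from Wait — Nash equilibrium.
(Invest, Wait): Bob prefers Invest (6 > -6) — not an equilibrium.
(Wait, Invest): Alice prefers Invest (6 > 4) — not an equilibrium.
(Wait, Wait): Alice prefers Invest (4 > -4); Bob prefers Invest (0 > -6) — not an equilibrium.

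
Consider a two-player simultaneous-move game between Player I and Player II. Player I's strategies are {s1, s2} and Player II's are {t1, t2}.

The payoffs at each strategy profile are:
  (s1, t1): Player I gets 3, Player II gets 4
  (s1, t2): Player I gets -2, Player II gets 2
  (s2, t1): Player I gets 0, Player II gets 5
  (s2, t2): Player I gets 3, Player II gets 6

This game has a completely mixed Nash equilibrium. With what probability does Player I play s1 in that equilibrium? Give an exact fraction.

Let x be the probability that Player I plays s1. In a completely mixed equilibrium, Player II must be indifferent between t1 and t2.
Player II's expected payoff from t1 is 4x + 5(1−x); from t2 it is 2x + 6(1−x).
Setting these equal: −x + 5 = −4x + 6, so x = 1/3.

1/3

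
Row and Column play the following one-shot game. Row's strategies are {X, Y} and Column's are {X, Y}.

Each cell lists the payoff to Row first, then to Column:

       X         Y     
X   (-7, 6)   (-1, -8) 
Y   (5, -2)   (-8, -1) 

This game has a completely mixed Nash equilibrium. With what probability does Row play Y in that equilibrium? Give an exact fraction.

Let r be the probability that Row plays X. In a completely mixed equilibrium, Column must be indifferent between X and Y.
Column's expected payoff from X is 6r − 2(1−r); from Y it is −8r − (1−r).
Setting these equal: 8r − 2 = −7r − 1, so r = 1/15.
Therefore Row plays Y with probability 1 − 1/15 = 14/15.

14/15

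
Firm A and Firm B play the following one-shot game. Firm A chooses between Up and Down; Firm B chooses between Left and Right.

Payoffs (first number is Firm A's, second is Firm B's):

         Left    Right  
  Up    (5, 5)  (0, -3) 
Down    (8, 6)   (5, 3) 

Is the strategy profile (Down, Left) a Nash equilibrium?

At (Down, Left), Firm A earns 8; switching to Up would give 5, so Firm A has no profitable deviation.
Firm B earns 6; switching to Right would give 3, so Firm B has no profitable deviation.
Neither player can gain by a unilateral deviation, so this profile is a Nash equilibrium.

Yes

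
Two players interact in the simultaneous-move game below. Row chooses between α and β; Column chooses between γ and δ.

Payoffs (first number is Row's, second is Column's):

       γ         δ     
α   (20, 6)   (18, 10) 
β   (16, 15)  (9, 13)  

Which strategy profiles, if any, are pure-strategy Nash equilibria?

(α, δ)

(α, γ): Column prefers δ (10 > 6) — not an equilibrium.
(α, δ): Row gets 18 ≥ 9 from β, and Column gets 10 ≥ 6 from γ — Nash equilibrium.
(β, γ): Row prefers α (20 > 16) — not an equilibrium.
(β, δ): Row prefers α (18 > 9); Column prefers γ (15 > 13) — not an equilibrium.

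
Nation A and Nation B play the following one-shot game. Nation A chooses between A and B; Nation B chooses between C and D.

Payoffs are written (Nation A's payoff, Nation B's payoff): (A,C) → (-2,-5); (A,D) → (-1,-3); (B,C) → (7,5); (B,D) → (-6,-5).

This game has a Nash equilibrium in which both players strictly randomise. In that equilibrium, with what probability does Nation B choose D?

9/14

Let q be the probability that Nation B plays C. In a completely mixed equilibrium, Nation A must be indifferent between A and B.
Nation A's expected payoff from A is −2q − (1−q); from B it is 7q − 6(1−q).
Setting these equal: −q − 1 = 13q − 6, so q = 5/14.
Therefore Nation B plays D with probability 1 − 5/14 = 9/14.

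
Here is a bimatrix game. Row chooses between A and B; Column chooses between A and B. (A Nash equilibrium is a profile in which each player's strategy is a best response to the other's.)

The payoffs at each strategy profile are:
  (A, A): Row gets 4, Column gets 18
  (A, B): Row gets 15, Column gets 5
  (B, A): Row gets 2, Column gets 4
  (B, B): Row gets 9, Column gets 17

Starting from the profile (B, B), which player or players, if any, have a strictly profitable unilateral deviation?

Row at (B, B) earns 9; deviating to A yields 15 — a strict improvement.
Column earns 17; deviating to A yields 4 — not better.
Only Row has a strictly profitable deviation.

Row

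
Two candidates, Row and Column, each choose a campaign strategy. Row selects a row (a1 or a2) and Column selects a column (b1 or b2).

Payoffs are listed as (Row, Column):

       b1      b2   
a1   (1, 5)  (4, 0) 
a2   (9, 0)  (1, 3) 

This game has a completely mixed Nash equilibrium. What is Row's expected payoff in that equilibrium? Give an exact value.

35/11

First find q, the probability Column plays b1, from Row's indifference between a1 and a2: q + 4(1−q) = 9q + (1−q), giving q = 3/11.
Since Row is indifferent in equilibrium, Row's expected payoff equals the payoff from either row against (3/11, 8/11). Using a1: (3/11) + 4(8/11) = 35/11.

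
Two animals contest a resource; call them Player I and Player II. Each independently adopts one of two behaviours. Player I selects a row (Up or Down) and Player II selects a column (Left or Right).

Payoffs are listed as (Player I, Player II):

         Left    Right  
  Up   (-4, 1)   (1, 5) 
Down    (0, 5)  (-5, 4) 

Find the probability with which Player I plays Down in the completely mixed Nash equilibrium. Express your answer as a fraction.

4/5

Let x be the probability that Player I plays Up. In a completely mixed equilibrium, Player II must be indifferent between Left and Right.
Player II's expected payoff from Left is x + 5(1−x); from Right it is 5x + 4(1−x).
Setting these equal: −4x + 5 = x + 4, so x = 1/5.
Therefore Player I plays Down with probability 1 − 1/5 = 4/5.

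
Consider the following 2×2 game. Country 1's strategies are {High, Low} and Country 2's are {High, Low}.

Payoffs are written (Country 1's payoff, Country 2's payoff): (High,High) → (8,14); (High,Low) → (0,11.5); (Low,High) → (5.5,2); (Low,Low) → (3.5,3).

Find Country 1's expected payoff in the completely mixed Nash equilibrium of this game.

14/3

First find y, the probability Country 2 plays High, from Country 1's indifference between High and Low: 8y = 5.5y + 3.5(1−y), giving y = 7/12.
Since Country 1 is indifferent in equilibrium, Country 1's expected payoff equals the payoff from either row against (7/12, 5/12). Using High: 8(7/12) = 14/3.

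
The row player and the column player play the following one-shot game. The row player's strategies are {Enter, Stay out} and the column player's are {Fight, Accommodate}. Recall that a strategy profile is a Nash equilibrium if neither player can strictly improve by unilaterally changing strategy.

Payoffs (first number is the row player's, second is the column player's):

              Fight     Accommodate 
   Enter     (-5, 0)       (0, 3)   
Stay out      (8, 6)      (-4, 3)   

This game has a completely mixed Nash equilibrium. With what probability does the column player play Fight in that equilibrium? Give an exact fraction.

4/17

Let c be the probability that the column player plays Fight. In a completely mixed equilibrium, the row player must be indifferent between Enter and Stay out.
The row player's expected payoff from Enter is −5c; from Stay out it is 8c − 4(1−c).
Setting these equal: −5c = 12c − 4, so c = 4/17.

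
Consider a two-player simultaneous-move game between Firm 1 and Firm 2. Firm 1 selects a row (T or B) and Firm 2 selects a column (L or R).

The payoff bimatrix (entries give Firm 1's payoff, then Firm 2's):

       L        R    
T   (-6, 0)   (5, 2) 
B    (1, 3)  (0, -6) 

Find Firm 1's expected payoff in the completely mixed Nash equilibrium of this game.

5/12

First find q, the probability Firm 2 plays L, from Firm 1's indifference between T and B: −6q + 5(1−q) = q, giving q = 5/12.
Since Firm 1 is indifferent in equilibrium, Firm 1's expected payoff equals the payoff from either row against (5/12, 7/12). Using T: −6(5/12) + 5(7/12) = 5/12.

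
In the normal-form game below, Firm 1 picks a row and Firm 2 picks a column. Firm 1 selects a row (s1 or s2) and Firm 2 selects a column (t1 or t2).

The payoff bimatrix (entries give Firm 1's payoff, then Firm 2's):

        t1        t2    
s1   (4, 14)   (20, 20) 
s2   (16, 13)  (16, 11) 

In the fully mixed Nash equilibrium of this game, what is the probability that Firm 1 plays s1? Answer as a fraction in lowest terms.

Let p be the probability that Firm 1 plays s1. In a completely mixed equilibrium, Firm 2 must be indifferent between t1 and t2.
Firm 2's expected payoff from t1 is 14p + 13(1−p); from t2 it is 20p + 11(1−p).
Setting these equal: p + 13 = 9p + 11, so p = 1/4.

1/4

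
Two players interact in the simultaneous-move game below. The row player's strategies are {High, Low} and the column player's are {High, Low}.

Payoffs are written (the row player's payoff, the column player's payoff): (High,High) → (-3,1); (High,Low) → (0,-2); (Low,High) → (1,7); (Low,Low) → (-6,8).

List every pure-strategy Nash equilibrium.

(High, High): the row player prefers Low (1 > -3) — not an equilibrium.
(High, Low): the column player prefers High (1 > -2) — not an equilibrium.
(Low, High): the column player prefers Low (8 > 7) — not an equilibrium.
(Low, Low): the row player prefers High (0 > -6) — not an equilibrium.

none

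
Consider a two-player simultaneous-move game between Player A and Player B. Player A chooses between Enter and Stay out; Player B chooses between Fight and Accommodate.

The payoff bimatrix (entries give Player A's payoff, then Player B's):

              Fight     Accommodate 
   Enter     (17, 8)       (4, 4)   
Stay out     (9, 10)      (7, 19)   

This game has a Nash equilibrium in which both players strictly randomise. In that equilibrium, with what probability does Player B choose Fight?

Let y be the probability that Player B plays Fight. In a completely mixed equilibrium, Player A must be indifferent between Enter and Stay out.
Player A's expected payoff from Enter is 17y + 4(1−y); from Stay out it is 9y + 7(1−y).
Setting these equal: 13y + 4 = 2y + 7, so y = 3/11.

3/11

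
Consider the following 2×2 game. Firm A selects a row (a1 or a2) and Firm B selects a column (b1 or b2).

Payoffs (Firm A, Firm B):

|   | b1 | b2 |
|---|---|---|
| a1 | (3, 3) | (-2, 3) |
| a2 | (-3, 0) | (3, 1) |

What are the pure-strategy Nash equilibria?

(a1, b1): Firm A gets 3 ≥ -3 from a2, and Firm B gets 3 ≥ 3 from b2 — Nash equilibrium.
(a1, b2): Firm A prefers a2 (3 > -2) — not an equilibrium.
(a2, b1): Firm A prefers a1 (3 > -3); Firm B prefers b2 (1 > 0) — not an equilibrium.
(a2, b2): Firm A gets 3 ≥ -2 from a1, and Firm B gets 1 ≥ 0 from b1 — Nash equilibrium.

(a1, b1) and (a2, b2)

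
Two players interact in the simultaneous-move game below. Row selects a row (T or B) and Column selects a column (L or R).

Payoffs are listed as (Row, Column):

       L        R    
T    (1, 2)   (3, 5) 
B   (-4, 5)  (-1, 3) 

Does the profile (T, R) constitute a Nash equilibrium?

Yes

At (T, R), Row earns 3; switching to B would give -1, so Row has no profitable deviation.
Column earns 5; switching to L would give 2, so Column has no profitable deviation.
Neither player can gain by a unilateral deviation, so this profile is a Nash equilibrium.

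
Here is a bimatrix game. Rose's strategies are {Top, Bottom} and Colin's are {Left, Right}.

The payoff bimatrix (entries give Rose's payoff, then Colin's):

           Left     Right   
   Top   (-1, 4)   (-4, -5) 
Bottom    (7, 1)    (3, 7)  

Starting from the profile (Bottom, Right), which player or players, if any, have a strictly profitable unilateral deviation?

Neither

Rose at (Bottom, Right) earns 3; deviating to Top yields -4 — not better.
Colin earns 7; deviating to Left yields 1 — not better.
Neither player can strictly improve; the profile is a Nash equilibrium.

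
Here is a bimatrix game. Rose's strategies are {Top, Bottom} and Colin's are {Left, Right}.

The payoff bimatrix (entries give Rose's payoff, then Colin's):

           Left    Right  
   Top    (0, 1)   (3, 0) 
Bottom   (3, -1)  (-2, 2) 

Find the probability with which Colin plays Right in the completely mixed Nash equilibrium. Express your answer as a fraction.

3/8

Let q be the probability that Colin plays Left. In a completely mixed equilibrium, Rose must be indifferent between Top and Bottom.
Rose's expected payoff from Top is 3(1−q); from Bottom it is 3q − 2(1−q).
Setting these equal: −3q + 3 = 5q − 2, so q = 5/8.
Therefore Colin plays Right with probability 1 − 5/8 = 3/8.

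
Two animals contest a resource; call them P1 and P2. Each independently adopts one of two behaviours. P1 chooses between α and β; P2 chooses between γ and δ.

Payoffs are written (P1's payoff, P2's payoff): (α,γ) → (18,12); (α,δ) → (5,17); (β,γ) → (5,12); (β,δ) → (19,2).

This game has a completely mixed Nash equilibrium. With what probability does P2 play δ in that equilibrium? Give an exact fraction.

Let q be the probability that P2 plays γ. In a completely mixed equilibrium, P1 must be indifferent between α and β.
P1's expected payoff from α is 18q + 5(1−q); from β it is 5q + 19(1−q).
Setting these equal: 13q + 5 = −14q + 19, so q = 14/27.
Therefore P2 plays δ with probability 1 − 14/27 = 13/27.

13/27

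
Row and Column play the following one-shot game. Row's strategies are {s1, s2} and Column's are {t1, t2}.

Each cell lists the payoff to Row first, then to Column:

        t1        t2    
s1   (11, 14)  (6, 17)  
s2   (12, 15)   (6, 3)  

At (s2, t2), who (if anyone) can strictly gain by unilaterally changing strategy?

Column

Row at (s2, t2) earns 6; deviating to s1 yields 6 — not better.
Column earns 3; deviating to t1 yields 15 — a strict improvement.
Only Column has a strictly profitable deviation.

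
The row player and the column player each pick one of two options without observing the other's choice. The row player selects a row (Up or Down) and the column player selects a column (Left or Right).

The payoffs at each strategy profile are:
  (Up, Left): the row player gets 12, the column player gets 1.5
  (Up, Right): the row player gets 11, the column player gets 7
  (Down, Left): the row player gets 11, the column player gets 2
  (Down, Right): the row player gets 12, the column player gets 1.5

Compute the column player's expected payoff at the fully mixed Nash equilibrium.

First find p, the probability the row player plays Up, from the column player's indifference between Left and Right: 1.5p + 2(1−p) = 7p + 1.5(1−p), giving p = 1/12.
Since the column player is indifferent in equilibrium, the column player's expected payoff equals the payoff from either column against (1/12, 11/12). Using Left: 1.5(1/12) + 2(11/12) = 47/24.

47/24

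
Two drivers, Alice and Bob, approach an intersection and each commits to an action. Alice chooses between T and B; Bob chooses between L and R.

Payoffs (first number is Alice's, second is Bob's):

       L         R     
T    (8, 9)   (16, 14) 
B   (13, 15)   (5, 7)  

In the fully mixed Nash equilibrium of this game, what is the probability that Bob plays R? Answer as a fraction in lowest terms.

5/16

Let q be the probability that Bob plays L. In a completely mixed equilibrium, Alice must be indifferent between T and B.
Alice's expected payoff from T is 8q + 16(1−q); from B it is 13q + 5(1−q).
Setting these equal: −8q + 16 = 8q + 5, so q = 11/16.
Therefore Bob plays R with probability 1 − 11/16 = 5/16.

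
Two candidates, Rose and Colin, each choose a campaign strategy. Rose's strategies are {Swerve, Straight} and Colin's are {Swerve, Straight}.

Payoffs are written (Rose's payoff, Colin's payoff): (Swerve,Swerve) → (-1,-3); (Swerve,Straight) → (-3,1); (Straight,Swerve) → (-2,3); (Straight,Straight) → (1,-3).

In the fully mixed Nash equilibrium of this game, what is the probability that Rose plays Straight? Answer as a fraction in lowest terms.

2/5

Let p be the probability that Rose plays Swerve. In a completely mixed equilibrium, Colin must be indifferent between Swerve and Straight.
Colin's expected payoff from Swerve is −3p + 3(1−p); from Straight it is p − 3(1−p).
Setting these equal: −6p + 3 = 4p − 3, so p = 3/5.
Therefore Rose plays Straight with probability 1 − 3/5 = 2/5.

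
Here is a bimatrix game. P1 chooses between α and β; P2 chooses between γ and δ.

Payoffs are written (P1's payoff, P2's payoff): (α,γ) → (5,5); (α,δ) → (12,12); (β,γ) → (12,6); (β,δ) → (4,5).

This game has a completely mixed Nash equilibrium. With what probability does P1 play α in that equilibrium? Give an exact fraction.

1/8

Let x be the probability that P1 plays α. In a completely mixed equilibrium, P2 must be indifferent between γ and δ.
P2's expected payoff from γ is 5x + 6(1−x); from δ it is 12x + 5(1−x).
Setting these equal: −x + 6 = 7x + 5, so x = 1/8.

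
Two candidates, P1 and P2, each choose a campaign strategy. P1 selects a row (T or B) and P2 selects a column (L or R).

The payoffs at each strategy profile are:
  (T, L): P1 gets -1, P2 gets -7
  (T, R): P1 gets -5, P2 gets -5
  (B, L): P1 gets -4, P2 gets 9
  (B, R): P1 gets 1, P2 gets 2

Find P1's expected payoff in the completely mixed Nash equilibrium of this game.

-7/3

First find y, the probability P2 plays L, from P1's indifference between T and B: −y − 5(1−y) = −4y + (1−y), giving y = 2/3.
Since P1 is indifferent in equilibrium, P1's expected payoff equals the payoff from either row against (2/3, 1/3). Using T: −(2/3) − 5(1/3) = -7/3.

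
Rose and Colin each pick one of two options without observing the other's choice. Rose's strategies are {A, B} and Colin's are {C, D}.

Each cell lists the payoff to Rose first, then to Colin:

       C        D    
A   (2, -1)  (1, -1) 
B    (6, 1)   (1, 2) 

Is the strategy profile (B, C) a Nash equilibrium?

At (B, C), Rose earns 6; switching to A would give 2, so Rose has no profitable deviation.
Colin earns 1; switching to D would give 2, so Colin would deviate.
Since at least one player can profitably deviate, this is not a Nash equilibrium.

No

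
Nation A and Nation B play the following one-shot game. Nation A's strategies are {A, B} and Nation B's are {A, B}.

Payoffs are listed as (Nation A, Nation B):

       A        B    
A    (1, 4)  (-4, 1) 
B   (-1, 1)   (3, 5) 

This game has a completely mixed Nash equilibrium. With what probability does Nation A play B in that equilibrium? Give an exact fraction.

Let r be the probability that Nation A plays A. In a completely mixed equilibrium, Nation B must be indifferent between A and B.
Nation B's expected payoff from A is 4r + (1−r); from B it is r + 5(1−r).
Setting these equal: 3r + 1 = −4r + 5, so r = 4/7.
Therefore Nation A plays B with probability 1 − 4/7 = 3/7.

3/7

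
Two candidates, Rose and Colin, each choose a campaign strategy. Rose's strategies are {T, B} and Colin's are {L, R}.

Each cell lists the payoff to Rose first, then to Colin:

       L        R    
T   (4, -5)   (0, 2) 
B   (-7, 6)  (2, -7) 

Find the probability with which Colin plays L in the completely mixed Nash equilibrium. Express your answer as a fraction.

Let y be the probability that Colin plays L. In a completely mixed equilibrium, Rose must be indifferent between T and B.
Rose's expected payoff from T is 4y; from B it is −7y + 2(1−y).
Setting these equal: 4y = −9y + 2, so y = 2/13.

2/13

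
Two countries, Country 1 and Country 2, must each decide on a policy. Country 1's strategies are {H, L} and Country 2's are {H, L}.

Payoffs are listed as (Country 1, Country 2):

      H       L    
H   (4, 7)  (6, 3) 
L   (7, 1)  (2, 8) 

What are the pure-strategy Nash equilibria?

(H, H): Country 1 prefers L (7 > 4) — not an equilibrium.
(H, L): Country 2 prefers H (7 > 3) — not an equilibrium.
(L, H): Country 2 prefers L (8 > 1) — not an equilibrium.
(L, L): Country 1 prefers H (6 > 2) — not an equilibrium.

none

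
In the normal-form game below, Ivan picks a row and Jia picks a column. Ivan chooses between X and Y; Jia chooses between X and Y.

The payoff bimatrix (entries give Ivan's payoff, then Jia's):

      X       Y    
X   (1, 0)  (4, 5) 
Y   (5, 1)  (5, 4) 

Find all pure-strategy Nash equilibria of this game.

(X, X): Ivan prefers Y (5 > 1); Jia prefers Y (5 > 0) — not an equilibrium.
(X, Y): Ivan prefers Y (5 > 4) — not an equilibrium.
(Y, X): Jia prefers Y (4 > 1) — not an equilibrium.
(Y, Y): Ivan gets 5 ≥ 4 from X, and Jia gets 4 ≥ 1 from X — Nash equilibrium.

(Y, Y)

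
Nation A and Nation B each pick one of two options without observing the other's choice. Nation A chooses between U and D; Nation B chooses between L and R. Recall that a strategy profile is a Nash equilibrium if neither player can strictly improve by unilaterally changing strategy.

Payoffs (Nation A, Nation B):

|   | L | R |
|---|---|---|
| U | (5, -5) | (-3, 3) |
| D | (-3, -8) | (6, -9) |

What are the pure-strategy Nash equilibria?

none

(U, L): Nation B prefers R (3 > -5) — not an equilibrium.
(U, R): Nation A prefers D (6 > -3) — not an equilibrium.
(D, L): Nation A prefers U (5 > -3) — not an equilibrium.
(D, R): Nation B prefers L (-8 > -9) — not an equilibrium.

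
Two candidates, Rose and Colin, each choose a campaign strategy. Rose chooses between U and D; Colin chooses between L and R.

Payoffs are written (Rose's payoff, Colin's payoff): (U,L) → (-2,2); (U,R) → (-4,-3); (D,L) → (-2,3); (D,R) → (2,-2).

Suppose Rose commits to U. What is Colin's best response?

L

Against U, Colin earns 2 from L and -3 from R.
So L is the best response.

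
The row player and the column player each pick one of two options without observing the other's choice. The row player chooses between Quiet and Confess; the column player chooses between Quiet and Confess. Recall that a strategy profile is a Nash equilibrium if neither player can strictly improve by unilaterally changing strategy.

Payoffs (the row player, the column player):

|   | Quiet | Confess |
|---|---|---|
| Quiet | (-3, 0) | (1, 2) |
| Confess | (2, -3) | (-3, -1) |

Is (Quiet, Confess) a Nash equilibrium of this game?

Yes

At (Quiet, Confess), the row player earns 1; switching to Confess would give -3, so the row player has no profitable deviation.
The column player earns 2; switching to Quiet would give 0, so the column player has no profitable deviation.
Neither player can gain by a unilateral deviation, so this profile is a Nash equilibrium.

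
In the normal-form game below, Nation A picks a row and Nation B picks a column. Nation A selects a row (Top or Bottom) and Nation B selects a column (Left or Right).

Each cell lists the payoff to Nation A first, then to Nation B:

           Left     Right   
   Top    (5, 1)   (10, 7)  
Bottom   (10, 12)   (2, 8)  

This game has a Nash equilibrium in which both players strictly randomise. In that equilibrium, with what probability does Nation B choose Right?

5/13

Let c be the probability that Nation B plays Left. In a completely mixed equilibrium, Nation A must be indifferent between Top and Bottom.
Nation A's expected payoff from Top is 5c + 10(1−c); from Bottom it is 10c + 2(1−c).
Setting these equal: −5c + 10 = 8c + 2, so c = 8/13.
Therefore Nation B plays Right with probability 1 − 8/13 = 5/13.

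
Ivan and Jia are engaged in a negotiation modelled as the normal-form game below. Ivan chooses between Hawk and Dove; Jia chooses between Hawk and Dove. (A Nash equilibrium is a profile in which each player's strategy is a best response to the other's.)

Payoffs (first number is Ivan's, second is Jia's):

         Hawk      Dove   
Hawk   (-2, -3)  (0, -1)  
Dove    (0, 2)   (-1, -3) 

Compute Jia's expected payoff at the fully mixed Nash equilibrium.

First find x, the probability Ivan plays Hawk, from Jia's indifference between Hawk and Dove: −3x + 2(1−x) = −x − 3(1−x), giving x = 5/7.
Since Jia is indifferent in equilibrium, Jia's expected payoff equals the payoff from either column against (5/7, 2/7). Using Hawk: −3(5/7) + 2(2/7) = -11/7.

-11/7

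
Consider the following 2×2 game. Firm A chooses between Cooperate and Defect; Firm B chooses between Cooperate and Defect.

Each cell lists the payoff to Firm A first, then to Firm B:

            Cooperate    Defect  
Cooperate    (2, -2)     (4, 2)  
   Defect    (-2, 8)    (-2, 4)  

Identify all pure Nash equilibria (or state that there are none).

(Cooperate, Defect)

(Cooperate, Cooperate): Firm B prefers Defect (2 > -2) — not an equilibrium.
(Cooperate, Defect): Firm A gets 4 ≥ -2 from Defect, and Firm B gets 2 ≥ -2 from Cooperate — Nash equilibrium.
(Defect, Cooperate): Firm A prefers Cooperate (2 > -2) — not an equilibrium.
(Defect, Defect): Firm A prefers Cooperate (4 > -2); Firm B prefers Cooperate (8 > 4) — not an equilibrium.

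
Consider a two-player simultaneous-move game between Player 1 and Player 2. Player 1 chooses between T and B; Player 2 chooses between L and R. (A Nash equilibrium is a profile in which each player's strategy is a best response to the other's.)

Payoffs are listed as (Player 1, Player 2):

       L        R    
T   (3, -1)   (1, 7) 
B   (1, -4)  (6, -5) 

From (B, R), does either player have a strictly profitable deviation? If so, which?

Player 1 at (B, R) earns 6; deviating to T yields 1 — not better.
Player 2 earns -5; deviating to L yields -4 — a strict improvement.
Only Player 2 has a strictly profitable deviation.

Player 2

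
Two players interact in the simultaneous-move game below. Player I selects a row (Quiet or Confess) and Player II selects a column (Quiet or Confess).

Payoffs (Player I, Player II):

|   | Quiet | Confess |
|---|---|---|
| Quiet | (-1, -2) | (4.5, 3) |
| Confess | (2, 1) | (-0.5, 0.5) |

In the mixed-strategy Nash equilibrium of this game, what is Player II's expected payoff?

8/11

First find x, the probability Player I plays Quiet, from Player II's indifference between Quiet and Confess: −2x + (1−x) = 3x + 0.5(1−x), giving x = 1/11.
Since Player II is indifferent in equilibrium, Player II's expected payoff equals the payoff from either column against (1/11, 10/11). Using Quiet: −2(1/11) + (10/11) = 8/11.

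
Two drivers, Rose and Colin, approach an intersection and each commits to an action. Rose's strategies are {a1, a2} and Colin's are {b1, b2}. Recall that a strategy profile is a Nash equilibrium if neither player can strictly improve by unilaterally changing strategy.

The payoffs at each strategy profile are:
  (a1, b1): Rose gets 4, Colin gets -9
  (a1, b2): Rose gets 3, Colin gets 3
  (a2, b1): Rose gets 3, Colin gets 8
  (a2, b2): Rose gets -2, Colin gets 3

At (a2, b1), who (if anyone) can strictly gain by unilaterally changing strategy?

Rose

Rose at (a2, b1) earns 3; deviating to a1 yields 4 — a strict improvement.
Colin earns 8; deviating to b2 yields 3 — not better.
Only Rose has a strictly profitable deviation.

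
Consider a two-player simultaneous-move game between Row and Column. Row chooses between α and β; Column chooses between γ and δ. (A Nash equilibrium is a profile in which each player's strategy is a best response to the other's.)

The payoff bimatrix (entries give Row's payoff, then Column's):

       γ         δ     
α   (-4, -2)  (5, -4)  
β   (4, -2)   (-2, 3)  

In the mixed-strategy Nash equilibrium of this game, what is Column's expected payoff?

-2

First find p, the probability Row plays α, from Column's indifference between γ and δ: −2p − 2(1−p) = −4p + 3(1−p), giving p = 5/7.
Since Column is indifferent in equilibrium, Column's expected payoff equals the payoff from either column against (5/7, 2/7). Using γ: −2(5/7) − 2(2/7) = -2.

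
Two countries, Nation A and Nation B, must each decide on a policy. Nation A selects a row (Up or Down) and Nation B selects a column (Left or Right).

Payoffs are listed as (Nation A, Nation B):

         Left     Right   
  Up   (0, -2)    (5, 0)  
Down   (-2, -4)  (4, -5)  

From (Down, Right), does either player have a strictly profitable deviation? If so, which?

Nation A at (Down, Right) earns 4; deviating to Up yields 5 — a strict improvement.
Nation B earns -5; deviating to Left yields -4 — a strict improvement.
Both Nation A and Nation B have strictly profitable deviations.

Both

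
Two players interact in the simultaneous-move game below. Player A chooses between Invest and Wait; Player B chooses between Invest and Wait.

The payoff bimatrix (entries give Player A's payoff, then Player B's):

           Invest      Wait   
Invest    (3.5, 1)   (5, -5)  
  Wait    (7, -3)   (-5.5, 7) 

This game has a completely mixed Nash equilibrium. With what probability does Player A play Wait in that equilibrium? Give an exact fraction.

3/8

Let r be the probability that Player A plays Invest. In a completely mixed equilibrium, Player B must be indifferent between Invest and Wait.
Player B's expected payoff from Invest is r − 3(1−r); from Wait it is −5r + 7(1−r).
Setting these equal: 4r − 3 = −12r + 7, so r = 5/8.
Therefore Player A plays Wait with probability 1 − 5/8 = 3/8.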